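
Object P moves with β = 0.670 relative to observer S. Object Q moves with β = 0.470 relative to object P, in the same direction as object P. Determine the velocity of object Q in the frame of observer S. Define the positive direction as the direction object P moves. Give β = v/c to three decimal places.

With v = 0.670 and u' = 0.470 (in units of c),
u = (u' + v)/(1 + u'v/c²):
u = (0.470 + 0.670) / (1 + 0.470·0.670) = 1.1400/1.3149 = 0.8670
(Galilean addition would give +1.140c, exceeding c.)

β = 0.867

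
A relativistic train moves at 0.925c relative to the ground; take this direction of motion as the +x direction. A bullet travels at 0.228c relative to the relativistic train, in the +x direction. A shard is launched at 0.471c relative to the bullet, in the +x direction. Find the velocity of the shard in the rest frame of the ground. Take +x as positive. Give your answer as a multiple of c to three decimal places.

0.983c

Apply u = (u' + v)/(1 + u'v/c²) successively, working outward toward the ground.
Start: velocity of the relativistic train relative to the ground = 0.9250c.
Compose with the bullet (u' = 0.228 in the relativistic train frame): u_1 = (0.228 + 0.925) / (1 + 0.228·0.925) = 1.1530/1.2109 = 0.9522.
Compose with the shard (u' = 0.471 in the bullet frame): u_2 = (0.471 + 0.952) / (1 + 0.471·0.952) = 1.4232/1.4485 = 0.9825.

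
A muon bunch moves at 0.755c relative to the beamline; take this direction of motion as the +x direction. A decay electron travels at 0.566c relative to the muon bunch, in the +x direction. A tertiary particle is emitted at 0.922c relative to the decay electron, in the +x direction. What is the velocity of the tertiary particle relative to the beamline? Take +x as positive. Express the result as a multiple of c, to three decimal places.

0.997c

Apply u = (u' + v)/(1 + u'v/c²) successively, working outward toward the beamline.
Start: velocity of the muon bunch relative to the beamline = 0.7550c.
Compose with the decay electron (u' = 0.566 in the muon bunch frame): u_1 = (0.566 + 0.755) / (1 + 0.566·0.755) = 1.3210/1.4273 = 0.9255.
Compose with the tertiary particle (u' = 0.922 in the decay electron frame): u_2 = (0.922 + 0.926) / (1 + 0.922·0.926) = 1.8475/1.8533 = 0.9969.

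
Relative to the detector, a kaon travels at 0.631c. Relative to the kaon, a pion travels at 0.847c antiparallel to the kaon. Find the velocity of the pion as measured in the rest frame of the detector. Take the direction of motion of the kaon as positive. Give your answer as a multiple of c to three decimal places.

-0.464c

With v = 0.631 and u' = -0.847 (in units of c),
u = (u' + v)/(1 + u'v/c²):
u = (-0.847 + 0.631) / (1 + (-0.847)·0.631) = -0.2160/0.4655 = -0.4640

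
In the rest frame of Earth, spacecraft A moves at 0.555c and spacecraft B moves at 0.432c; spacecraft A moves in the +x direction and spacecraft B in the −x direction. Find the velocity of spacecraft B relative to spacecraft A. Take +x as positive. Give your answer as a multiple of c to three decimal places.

β_A = 0.555, β_B = -0.432.
Transform to A's frame with the inverse velocity-addition law: u' = (u − v)/(1 − uv/c²), taking u = β_B and v = β_A.
u' = (-0.432 − 0.555) / (1 − (0.555)(-0.432)) = -0.9870/1.2398 = -0.7961.

-0.796c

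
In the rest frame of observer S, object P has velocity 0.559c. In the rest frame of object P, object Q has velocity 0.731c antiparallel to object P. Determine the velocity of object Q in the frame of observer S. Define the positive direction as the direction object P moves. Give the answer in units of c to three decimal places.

With v = 0.559 and u' = -0.731 (in units of c),
u = (u' + v)/(1 + u'v/c²):
u = (-0.731 + 0.559) / (1 + (-0.731)·0.559) = -0.1720/0.5914 = -0.2908
(Galilean addition would give -0.172c.)

-0.291c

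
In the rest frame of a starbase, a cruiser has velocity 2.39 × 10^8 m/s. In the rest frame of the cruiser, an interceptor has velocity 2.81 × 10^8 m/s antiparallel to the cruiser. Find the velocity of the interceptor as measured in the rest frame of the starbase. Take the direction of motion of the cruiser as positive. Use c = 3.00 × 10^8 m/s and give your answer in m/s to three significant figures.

-1.65 × 10^8 m/s

In units of c (dividing by 3.00 × 10^8 m/s): v = 0.797, u' = -0.937.
u = (u' + v)/(1 + u'v/c²):
u = (-0.937 + 0.797) / (1 + (-0.937)·0.797) = -0.1400/0.2538 = -0.5516
(Galilean addition would give -0.140c.)
Converting back: u = -0.5516 × 3.00 × 10^8 m/s.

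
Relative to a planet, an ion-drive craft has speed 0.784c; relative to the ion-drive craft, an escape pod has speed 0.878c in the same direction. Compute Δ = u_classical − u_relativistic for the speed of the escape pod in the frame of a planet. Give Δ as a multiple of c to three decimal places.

Δ = 0.678c

Galilean: u_cl = 0.878 + 0.784 = 1.6620.
Relativistic: u_rel = (0.878 + 0.784) / (1 + 0.878·0.784) = 1.6620/1.6884 = 0.9844.
Δ = 1.6620 − 0.9844 = 0.6776.
(The classical prediction exceeds c; the relativistic result does not.)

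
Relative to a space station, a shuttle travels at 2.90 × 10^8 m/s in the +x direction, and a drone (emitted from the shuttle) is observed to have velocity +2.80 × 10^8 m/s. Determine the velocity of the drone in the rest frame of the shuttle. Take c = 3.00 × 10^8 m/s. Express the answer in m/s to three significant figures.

-1.02 × 10^8 m/s

v = 0.967c, u = 0.933c.
Invert the composition law: u' = (u − v)/(1 − uv/c²).
u' = (0.933 − 0.967) / (1 − (0.933)(0.967)) = -0.0333/0.0978 = -0.3409.
u' = -0.3409 × 3.00 × 10^8 m/s.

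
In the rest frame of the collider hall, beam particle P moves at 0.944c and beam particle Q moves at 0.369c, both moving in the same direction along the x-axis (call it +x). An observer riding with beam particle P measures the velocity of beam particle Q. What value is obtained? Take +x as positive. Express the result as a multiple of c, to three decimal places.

-0.882c

β_A = 0.944, β_B = 0.369.
Transform to A's frame with the inverse velocity-addition law: u' = (u − v)/(1 − uv/c²), taking u = β_B and v = β_A.
u' = (0.369 − 0.944) / (1 − (0.944)(0.369)) = -0.5750/0.6517 = -0.8824.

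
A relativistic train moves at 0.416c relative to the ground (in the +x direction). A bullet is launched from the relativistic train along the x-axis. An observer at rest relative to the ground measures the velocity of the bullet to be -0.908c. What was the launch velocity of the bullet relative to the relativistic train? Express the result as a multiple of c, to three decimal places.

-0.961c

Invert the composition law: u' = (u − v)/(1 − uv/c²).
u' = (-0.908 − 0.416) / (1 − (-0.908)(0.416)) = -1.3240/1.3777 = -0.9610.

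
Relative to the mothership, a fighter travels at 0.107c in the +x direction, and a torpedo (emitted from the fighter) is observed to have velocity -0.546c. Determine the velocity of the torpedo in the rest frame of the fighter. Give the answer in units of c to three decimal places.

Invert the composition law: u' = (u − v)/(1 − uv/c²).
u' = (-0.546 − 0.107) / (1 − (-0.546)(0.107)) = -0.6530/1.0584 = -0.6170.

-0.617c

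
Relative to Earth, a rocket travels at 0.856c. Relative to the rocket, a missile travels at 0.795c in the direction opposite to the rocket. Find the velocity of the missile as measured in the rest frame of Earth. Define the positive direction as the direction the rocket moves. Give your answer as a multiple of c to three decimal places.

With v = 0.856 and u' = -0.795 (in units of c),
u = (u' + v)/(1 + u'v/c²):
u = (-0.795 + 0.856) / (1 + (-0.795)·0.856) = 0.0610/0.3195 = 0.1909

+0.191c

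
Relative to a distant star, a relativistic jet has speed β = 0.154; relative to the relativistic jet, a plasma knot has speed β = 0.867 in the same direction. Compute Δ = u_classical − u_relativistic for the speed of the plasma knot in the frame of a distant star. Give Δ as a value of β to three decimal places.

Δ = 0.120

Galilean: u_cl = 0.867 + 0.154 = 1.0210.
Relativistic: u_rel = (0.867 + 0.154) / (1 + 0.867·0.154) = 1.0210/1.1335 = 0.9007.
Δ = 1.0210 − 0.9007 = 0.1203.
(The classical prediction exceeds c; the relativistic result does not.)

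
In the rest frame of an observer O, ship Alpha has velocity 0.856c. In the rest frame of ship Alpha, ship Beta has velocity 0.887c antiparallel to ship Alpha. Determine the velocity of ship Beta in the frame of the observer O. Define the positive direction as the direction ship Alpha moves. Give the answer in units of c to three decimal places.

With v = 0.856 and u' = -0.887 (in units of c),
u = (u' + v)/(1 + u'v/c²):
u = (-0.887 + 0.856) / (1 + (-0.887)·0.856) = -0.0310/0.2407 = -0.1288

-0.129c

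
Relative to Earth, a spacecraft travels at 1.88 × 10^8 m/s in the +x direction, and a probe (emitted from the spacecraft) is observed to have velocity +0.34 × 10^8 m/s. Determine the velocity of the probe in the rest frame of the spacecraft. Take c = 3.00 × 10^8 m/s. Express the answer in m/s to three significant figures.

-1.66 × 10^8 m/s

v = 0.627c, u = 0.113c.
Invert the composition law: u' = (u − v)/(1 − uv/c²).
u' = (0.113 − 0.627) / (1 − (0.113)(0.627)) = -0.5133/0.9290 = -0.5526.
u' = -0.5526 × 3.00 × 10^8 m/s.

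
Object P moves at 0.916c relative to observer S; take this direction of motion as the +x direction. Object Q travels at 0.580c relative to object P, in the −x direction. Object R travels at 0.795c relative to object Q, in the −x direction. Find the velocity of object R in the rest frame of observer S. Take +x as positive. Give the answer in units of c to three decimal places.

-0.182c

Apply u = (u' + v)/(1 + u'v/c²) successively, working outward toward observer S.
Start: velocity of object P relative to observer S = 0.9160c.
Compose with object Q (u' = -0.580 in object P frame): u_1 = (-0.580 + 0.916) / (1 + (-0.580)·0.916) = 0.3360/0.4687 = 0.7168.
Compose with object R (u' = -0.795 in object Q frame): u_2 = (-0.795 + 0.717) / (1 + (-0.795)·0.717) = -0.0782/0.4301 = -0.1817.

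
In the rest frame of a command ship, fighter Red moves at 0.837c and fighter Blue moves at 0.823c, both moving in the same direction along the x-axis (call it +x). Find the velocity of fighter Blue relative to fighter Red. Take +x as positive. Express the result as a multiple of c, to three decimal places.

β_A = 0.837, β_B = 0.823.
Transform to A's frame with the inverse velocity-addition law: u' = (u − v)/(1 − uv/c²), taking u = β_B and v = β_A.
u' = (0.823 − 0.837) / (1 − (0.837)(0.823)) = -0.0140/0.3111 = -0.0450.

-0.045c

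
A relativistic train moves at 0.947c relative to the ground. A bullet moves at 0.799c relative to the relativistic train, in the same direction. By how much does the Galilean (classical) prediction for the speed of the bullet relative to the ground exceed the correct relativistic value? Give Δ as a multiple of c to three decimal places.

Galilean: u_cl = 0.799 + 0.947 = 1.7460.
Relativistic: u_rel = (0.799 + 0.947) / (1 + 0.799·0.947) = 1.7460/1.7567 = 0.9939.
Δ = 1.7460 − 0.9939 = 0.7521.
(The classical prediction exceeds c; the relativistic result does not.)

Δ = 0.752c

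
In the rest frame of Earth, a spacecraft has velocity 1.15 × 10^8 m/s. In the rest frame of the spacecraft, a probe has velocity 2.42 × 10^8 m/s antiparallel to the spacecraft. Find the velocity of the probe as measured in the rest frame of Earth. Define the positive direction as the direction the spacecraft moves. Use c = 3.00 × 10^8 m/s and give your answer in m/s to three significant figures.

In units of c (dividing by 3.00 × 10^8 m/s): v = 0.383, u' = -0.807.
u = (u' + v)/(1 + u'v/c²):
u = (-0.807 + 0.383) / (1 + (-0.807)·0.383) = -0.4233/0.6908 = -0.6128
(Galilean addition would give -0.423c.)
Converting back: u = -0.6128 × 3.00 × 10^8 m/s.

-1.84 × 10^8 m/s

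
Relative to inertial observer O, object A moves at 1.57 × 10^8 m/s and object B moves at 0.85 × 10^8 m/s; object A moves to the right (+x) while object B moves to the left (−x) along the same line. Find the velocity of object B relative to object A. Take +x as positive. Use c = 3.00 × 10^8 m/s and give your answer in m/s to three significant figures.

-2.11 × 10^8 m/s

β_A = 0.523, β_B = -0.283 (dividing each by c = 3.00 × 10^8 m/s).
Transform to A's frame with the inverse velocity-addition law: u' = (u − v)/(1 − uv/c²), taking u = β_B and v = β_A.
u' = (-0.283 − 0.523) / (1 − (0.523)(-0.283)) = -0.8067/1.1483 = -0.7025.
u' = -0.7025 × 3.00 × 10^8 m/s.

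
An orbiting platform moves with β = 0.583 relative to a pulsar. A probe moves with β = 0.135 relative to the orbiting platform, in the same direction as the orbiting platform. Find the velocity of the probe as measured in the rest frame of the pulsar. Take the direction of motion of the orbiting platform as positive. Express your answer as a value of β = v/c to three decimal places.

β = 0.666

With v = 0.583 and u' = 0.135 (in units of c),
u = (u' + v)/(1 + u'v/c²):
u = (0.135 + 0.583) / (1 + 0.135·0.583) = 0.7180/1.0787 = 0.6656
(Galilean addition would give +0.718c.)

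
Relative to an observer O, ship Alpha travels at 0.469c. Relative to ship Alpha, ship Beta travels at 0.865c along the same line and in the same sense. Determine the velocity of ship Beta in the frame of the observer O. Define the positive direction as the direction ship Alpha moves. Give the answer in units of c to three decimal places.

With v = 0.469 and u' = 0.865 (in units of c),
u = (u' + v)/(1 + u'v/c²):
u = (0.865 + 0.469) / (1 + 0.865·0.469) = 1.3340/1.4057 = 0.9490

0.949c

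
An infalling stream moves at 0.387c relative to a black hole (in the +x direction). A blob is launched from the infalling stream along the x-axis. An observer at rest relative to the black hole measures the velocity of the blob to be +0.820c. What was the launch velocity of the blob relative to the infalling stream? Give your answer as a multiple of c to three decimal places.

Invert the composition law: u' = (u − v)/(1 − uv/c²).
u' = (0.820 − 0.387) / (1 − (0.820)(0.387)) = 0.4330/0.6827 = 0.6343.

+0.634c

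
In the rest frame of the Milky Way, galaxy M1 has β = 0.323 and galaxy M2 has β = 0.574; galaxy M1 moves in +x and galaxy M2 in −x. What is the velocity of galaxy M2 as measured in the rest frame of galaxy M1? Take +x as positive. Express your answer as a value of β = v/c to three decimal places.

β = -0.757

β_A = 0.323, β_B = -0.574.
Transform to A's frame with the inverse velocity-addition law: u' = (u − v)/(1 − uv/c²), taking u = β_B and v = β_A.
u' = (-0.574 − 0.323) / (1 − (0.323)(-0.574)) = -0.8970/1.1854 = -0.7567.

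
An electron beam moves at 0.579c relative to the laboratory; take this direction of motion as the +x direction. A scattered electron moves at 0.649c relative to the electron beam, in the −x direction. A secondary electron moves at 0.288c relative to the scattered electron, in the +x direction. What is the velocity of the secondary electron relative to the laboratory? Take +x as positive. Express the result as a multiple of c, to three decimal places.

Apply u = (u' + v)/(1 + u'v/c²) successively, working outward toward the laboratory.
Start: velocity of the electron beam relative to the laboratory = 0.5790c.
Compose with the scattered electron (u' = -0.649 in the electron beam frame): u_1 = (-0.649 + 0.579) / (1 + (-0.649)·0.579) = -0.0700/0.6242 = -0.1121.
Compose with the secondary electron (u' = 0.288 in the scattered electron frame): u_2 = (0.288 + (-0.112)) / (1 + 0.288·(-0.112)) = 0.1759/0.9677 = 0.1817.

+0.182c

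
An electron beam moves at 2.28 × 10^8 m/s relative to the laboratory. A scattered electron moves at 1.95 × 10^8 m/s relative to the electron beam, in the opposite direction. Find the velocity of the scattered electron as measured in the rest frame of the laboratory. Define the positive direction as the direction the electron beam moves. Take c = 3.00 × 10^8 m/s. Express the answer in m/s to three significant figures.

+6.52 × 10^7 m/s

In units of c (dividing by 3.00 × 10^8 m/s): v = 0.760, u' = -0.650.
u = (u' + v)/(1 + u'v/c²):
u = (-0.650 + 0.760) / (1 + (-0.650)·0.760) = 0.1100/0.5060 = 0.2174
Converting back: u = 0.2174 × 3.00 × 10^8 m/s.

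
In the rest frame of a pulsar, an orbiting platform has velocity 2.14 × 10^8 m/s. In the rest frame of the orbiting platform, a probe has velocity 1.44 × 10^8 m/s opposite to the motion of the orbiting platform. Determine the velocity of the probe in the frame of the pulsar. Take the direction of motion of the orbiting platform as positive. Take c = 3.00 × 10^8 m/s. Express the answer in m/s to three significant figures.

In units of c (dividing by 3.00 × 10^8 m/s): v = 0.713, u' = -0.480.
u = (u' + v)/(1 + u'v/c²):
u = (-0.480 + 0.713) / (1 + (-0.480)·0.713) = 0.2333/0.6576 = 0.3548
Converting back: u = 0.3548 × 3.00 × 10^8 m/s.

+1.06 × 10^8 m/s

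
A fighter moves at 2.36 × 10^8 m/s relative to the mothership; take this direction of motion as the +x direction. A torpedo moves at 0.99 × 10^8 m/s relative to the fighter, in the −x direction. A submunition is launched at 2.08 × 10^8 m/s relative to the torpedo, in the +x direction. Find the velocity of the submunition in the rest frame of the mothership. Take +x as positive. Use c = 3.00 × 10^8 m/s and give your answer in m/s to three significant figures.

+2.75 × 10^8 m/s

Apply u = (u' + v)/(1 + u'v/c²) successively, working outward toward the mothership.
(Dividing each given speed by c = 3.00 × 10^8 m/s to work in units of c.)
Start: velocity of the fighter relative to the mothership = 0.7867c.
Compose with the torpedo (u' = -0.330 in the fighter frame): u_1 = (-0.330 + 0.787) / (1 + (-0.330)·0.787) = 0.4567/0.7404 = 0.6168.
Compose with the submunition (u' = 0.693 in the torpedo frame): u_2 = (0.693 + 0.617) / (1 + 0.693·0.617) = 1.3101/1.4276 = 0.9177.
So u = 0.9177 × 3.00 × 10^8 m/s.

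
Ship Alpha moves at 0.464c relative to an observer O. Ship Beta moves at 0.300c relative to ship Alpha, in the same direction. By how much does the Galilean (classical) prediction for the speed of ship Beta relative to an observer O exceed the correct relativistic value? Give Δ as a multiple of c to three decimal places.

Galilean: u_cl = 0.300 + 0.464 = 0.7640.
Relativistic: u_rel = (0.300 + 0.464) / (1 + 0.300·0.464) = 0.7640/1.1392 = 0.6706.
Δ = 0.7640 − 0.6706 = 0.0934.

Δ = 0.093c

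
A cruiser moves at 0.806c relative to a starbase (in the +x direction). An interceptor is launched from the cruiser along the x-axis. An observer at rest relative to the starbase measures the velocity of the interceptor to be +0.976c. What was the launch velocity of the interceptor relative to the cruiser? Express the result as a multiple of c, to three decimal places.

Invert the composition law: u' = (u − v)/(1 − uv/c²).
u' = (0.976 − 0.806) / (1 − (0.976)(0.806)) = 0.1700/0.2133 = 0.7968.

+0.797c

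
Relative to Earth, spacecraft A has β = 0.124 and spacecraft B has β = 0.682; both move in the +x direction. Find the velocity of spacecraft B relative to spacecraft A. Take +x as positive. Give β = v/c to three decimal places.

β_A = 0.124, β_B = 0.682.
Transform to A's frame with the inverse velocity-addition law: u' = (u − v)/(1 − uv/c²), taking u = β_B and v = β_A.
u' = (0.682 − 0.124) / (1 − (0.124)(0.682)) = 0.5580/0.9154 = 0.6095.

β = +0.610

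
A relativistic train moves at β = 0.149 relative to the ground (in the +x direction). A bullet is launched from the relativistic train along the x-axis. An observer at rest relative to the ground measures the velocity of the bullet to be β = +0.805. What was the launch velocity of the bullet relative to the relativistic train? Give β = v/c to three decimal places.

β = +0.745

Invert the composition law: u' = (u − v)/(1 − uv/c²).
u' = (0.805 − 0.149) / (1 − (0.805)(0.149)) = 0.6560/0.8801 = 0.7454.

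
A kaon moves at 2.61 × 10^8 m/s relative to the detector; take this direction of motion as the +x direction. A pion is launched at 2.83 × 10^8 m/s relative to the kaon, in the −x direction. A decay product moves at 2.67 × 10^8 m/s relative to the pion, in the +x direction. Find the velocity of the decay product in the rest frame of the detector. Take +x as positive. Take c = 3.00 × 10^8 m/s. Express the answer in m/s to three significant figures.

Apply u = (u' + v)/(1 + u'v/c²) successively, working outward toward the detector.
(Dividing each given speed by c = 3.00 × 10^8 m/s to work in units of c.)
Start: velocity of the kaon relative to the detector = 0.8700c.
Compose with the pion (u' = -0.943 in the kaon frame): u_1 = (-0.943 + 0.870) / (1 + (-0.943)·0.870) = -0.0733/0.1793 = -0.4090.
Compose with the decay product (u' = 0.890 in the pion frame): u_2 = (0.890 + (-0.409)) / (1 + 0.890·(-0.409)) = 0.4810/0.6360 = 0.7563.
So u = 0.7563 × 3.00 × 10^8 m/s.

+2.27 × 10^8 m/s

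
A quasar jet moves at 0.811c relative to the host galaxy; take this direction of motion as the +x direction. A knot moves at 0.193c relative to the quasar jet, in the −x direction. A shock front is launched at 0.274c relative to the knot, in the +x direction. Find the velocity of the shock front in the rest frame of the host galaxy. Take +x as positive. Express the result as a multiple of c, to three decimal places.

Apply u = (u' + v)/(1 + u'v/c²) successively, working outward toward the host galaxy.
Start: velocity of the quasar jet relative to the host galaxy = 0.8110c.
Compose with the knot (u' = -0.193 in the quasar jet frame): u_1 = (-0.193 + 0.811) / (1 + (-0.193)·0.811) = 0.6180/0.8435 = 0.7327.
Compose with the shock front (u' = 0.274 in the knot frame): u_2 = (0.274 + 0.733) / (1 + 0.274·0.733) = 1.0067/1.2008 = 0.8384.

+0.838c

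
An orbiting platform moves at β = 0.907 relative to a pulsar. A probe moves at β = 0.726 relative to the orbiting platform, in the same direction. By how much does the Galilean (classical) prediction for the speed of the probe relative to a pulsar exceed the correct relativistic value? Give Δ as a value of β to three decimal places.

Galilean: u_cl = 0.726 + 0.907 = 1.6330.
Relativistic: u_rel = (0.726 + 0.907) / (1 + 0.726·0.907) = 1.6330/1.6585 = 0.9846.
Δ = 1.6330 − 0.9846 = 0.6484.
(The classical prediction exceeds c; the relativistic result does not.)

Δ = 0.648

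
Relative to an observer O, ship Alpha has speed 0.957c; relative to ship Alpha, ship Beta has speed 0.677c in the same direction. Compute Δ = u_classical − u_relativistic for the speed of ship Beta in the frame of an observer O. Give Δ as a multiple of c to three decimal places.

Δ = 0.642c

Galilean: u_cl = 0.677 + 0.957 = 1.6340.
Relativistic: u_rel = (0.677 + 0.957) / (1 + 0.677·0.957) = 1.6340/1.6479 = 0.9916.
Δ = 1.6340 − 0.9916 = 0.6424.
(The classical prediction exceeds c; the relativistic result does not.)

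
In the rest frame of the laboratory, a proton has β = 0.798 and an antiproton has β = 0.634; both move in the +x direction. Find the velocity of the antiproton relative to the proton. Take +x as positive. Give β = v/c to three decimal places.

β = -0.332

β_A = 0.798, β_B = 0.634.
Transform to A's frame with the inverse velocity-addition law: u' = (u − v)/(1 − uv/c²), taking u = β_B and v = β_A.
u' = (0.634 − 0.798) / (1 − (0.798)(0.634)) = -0.1640/0.4941 = -0.3319.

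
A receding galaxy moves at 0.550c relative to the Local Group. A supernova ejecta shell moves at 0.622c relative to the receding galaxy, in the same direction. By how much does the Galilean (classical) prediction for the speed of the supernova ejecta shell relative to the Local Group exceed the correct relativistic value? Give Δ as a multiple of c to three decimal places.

Galilean: u_cl = 0.622 + 0.550 = 1.1720.
Relativistic: u_rel = (0.622 + 0.550) / (1 + 0.622·0.550) = 1.1720/1.3421 = 0.8733.
Δ = 1.1720 − 0.8733 = 0.2987.
(The classical prediction exceeds c; the relativistic result does not.)

Δ = 0.299c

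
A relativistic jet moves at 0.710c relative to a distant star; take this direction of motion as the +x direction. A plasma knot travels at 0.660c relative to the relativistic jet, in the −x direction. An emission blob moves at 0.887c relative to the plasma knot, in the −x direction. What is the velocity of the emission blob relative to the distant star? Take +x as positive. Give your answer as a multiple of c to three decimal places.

Apply u = (u' + v)/(1 + u'v/c²) successively, working outward toward the distant star.
Start: velocity of the relativistic jet relative to the distant star = 0.7100c.
Compose with the plasma knot (u' = -0.660 in the relativistic jet frame): u_1 = (-0.660 + 0.710) / (1 + (-0.660)·0.710) = 0.0500/0.5314 = 0.0941.
Compose with the emission blob (u' = -0.887 in the plasma knot frame): u_2 = (-0.887 + 0.094) / (1 + (-0.887)·0.094) = -0.7929/0.9165 = -0.8651.

-0.865c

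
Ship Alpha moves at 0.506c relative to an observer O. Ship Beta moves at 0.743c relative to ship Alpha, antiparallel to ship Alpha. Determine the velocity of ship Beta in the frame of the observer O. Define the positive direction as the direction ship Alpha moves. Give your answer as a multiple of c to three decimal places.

-0.380c

With v = 0.506 and u' = -0.743 (in units of c),
u = (u' + v)/(1 + u'v/c²):
u = (-0.743 + 0.506) / (1 + (-0.743)·0.506) = -0.2370/0.6240 = -0.3798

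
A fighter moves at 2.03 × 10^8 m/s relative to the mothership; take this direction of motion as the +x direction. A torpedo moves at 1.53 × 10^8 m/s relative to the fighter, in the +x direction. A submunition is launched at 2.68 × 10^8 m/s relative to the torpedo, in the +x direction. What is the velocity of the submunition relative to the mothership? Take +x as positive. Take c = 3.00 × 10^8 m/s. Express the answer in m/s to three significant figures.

2.98 × 10^8 m/s

Apply u = (u' + v)/(1 + u'v/c²) successively, working outward toward the mothership.
(Dividing each given speed by c = 3.00 × 10^8 m/s to work in units of c.)
Start: velocity of the fighter relative to the mothership = 0.6767c.
Compose with the torpedo (u' = 0.510 in the fighter frame): u_1 = (0.510 + 0.677) / (1 + 0.510·0.677) = 1.1867/1.3451 = 0.8822.
Compose with the submunition (u' = 0.893 in the torpedo frame): u_2 = (0.893 + 0.882) / (1 + 0.893·0.882) = 1.7755/1.7881 = 0.9930.
So u = 0.9930 × 3.00 × 10^8 m/s.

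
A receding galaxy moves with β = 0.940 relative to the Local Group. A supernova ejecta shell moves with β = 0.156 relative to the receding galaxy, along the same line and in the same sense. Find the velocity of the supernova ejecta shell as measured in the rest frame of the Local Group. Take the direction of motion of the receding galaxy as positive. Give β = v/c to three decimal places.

With v = 0.940 and u' = 0.156 (in units of c),
u = (u' + v)/(1 + u'v/c²):
u = (0.156 + 0.940) / (1 + 0.156·0.940) = 1.0960/1.1466 = 0.9558

β = 0.956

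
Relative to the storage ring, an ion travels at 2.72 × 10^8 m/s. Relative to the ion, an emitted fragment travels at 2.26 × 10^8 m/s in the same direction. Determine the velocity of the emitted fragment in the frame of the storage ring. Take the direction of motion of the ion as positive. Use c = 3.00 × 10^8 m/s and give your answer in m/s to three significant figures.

2.96 × 10^8 m/s

In units of c (dividing by 3.00 × 10^8 m/s): v = 0.907, u' = 0.753.
u = (u' + v)/(1 + u'v/c²):
u = (0.753 + 0.907) / (1 + 0.753·0.907) = 1.6600/1.6830 = 0.9863
Converting back: u = 0.9863 × 3.00 × 10^8 m/s.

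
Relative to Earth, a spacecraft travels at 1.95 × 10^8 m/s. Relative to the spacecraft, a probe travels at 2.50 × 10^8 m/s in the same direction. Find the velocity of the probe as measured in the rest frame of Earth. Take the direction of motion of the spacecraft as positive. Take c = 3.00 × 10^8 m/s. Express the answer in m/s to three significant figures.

In units of c (dividing by 3.00 × 10^8 m/s): v = 0.650, u' = 0.833.
u = (u' + v)/(1 + u'v/c²):
u = (0.833 + 0.650) / (1 + 0.833·0.650) = 1.4833/1.5417 = 0.9622
Converting back: u = 0.9622 × 3.00 × 10^8 m/s.

2.89 × 10^8 m/s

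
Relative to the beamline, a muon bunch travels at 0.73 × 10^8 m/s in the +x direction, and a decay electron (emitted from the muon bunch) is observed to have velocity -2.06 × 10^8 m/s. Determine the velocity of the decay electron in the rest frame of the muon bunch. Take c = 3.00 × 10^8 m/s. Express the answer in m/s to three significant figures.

-2.39 × 10^8 m/s

v = 0.243c, u = -0.687c.
Invert the composition law: u' = (u − v)/(1 − uv/c²).
u' = (-0.687 − 0.243) / (1 − (-0.687)(0.243)) = -0.9300/1.1671 = -0.7969.
u' = -0.7969 × 3.00 × 10^8 m/s.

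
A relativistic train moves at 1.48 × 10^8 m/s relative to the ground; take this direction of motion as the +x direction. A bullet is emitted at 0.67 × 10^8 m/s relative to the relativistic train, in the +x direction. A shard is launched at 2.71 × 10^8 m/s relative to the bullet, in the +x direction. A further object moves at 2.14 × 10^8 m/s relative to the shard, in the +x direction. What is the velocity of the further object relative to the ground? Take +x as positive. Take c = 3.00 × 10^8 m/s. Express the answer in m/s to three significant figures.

2.99 × 10^8 m/s

Apply u = (u' + v)/(1 + u'v/c²) successively, working outward toward the ground.
(Dividing each given speed by c = 3.00 × 10^8 m/s to work in units of c.)
Start: velocity of the relativistic train relative to the ground = 0.4933c.
Compose with the bullet (u' = 0.223 in the relativistic train frame): u_1 = (0.223 + 0.493) / (1 + 0.223·0.493) = 0.7167/1.1102 = 0.6455.
Compose with the shard (u' = 0.903 in the bullet frame): u_2 = (0.903 + 0.646) / (1 + 0.903·0.646) = 1.5489/1.5831 = 0.9784.
Compose with the further object (u' = 0.713 in the shard frame): u_3 = (0.713 + 0.978) / (1 + 0.713·0.978) = 1.6917/1.6979 = 0.9963.
So u = 0.9963 × 3.00 × 10^8 m/s.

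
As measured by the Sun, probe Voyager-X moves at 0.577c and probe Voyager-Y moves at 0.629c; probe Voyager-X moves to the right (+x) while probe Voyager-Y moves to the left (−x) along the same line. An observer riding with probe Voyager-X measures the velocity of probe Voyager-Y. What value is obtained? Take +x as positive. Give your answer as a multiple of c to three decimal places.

-0.885c

β_A = 0.577, β_B = -0.629.
Transform to A's frame with the inverse velocity-addition law: u' = (u − v)/(1 − uv/c²), taking u = β_B and v = β_A.
u' = (-0.629 − 0.577) / (1 − (0.577)(-0.629)) = -1.2060/1.3629 = -0.8849.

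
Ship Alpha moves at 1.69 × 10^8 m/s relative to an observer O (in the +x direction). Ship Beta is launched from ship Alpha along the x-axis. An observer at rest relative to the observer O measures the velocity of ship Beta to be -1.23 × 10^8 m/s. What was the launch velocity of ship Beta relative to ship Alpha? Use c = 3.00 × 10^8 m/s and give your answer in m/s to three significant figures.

-2.37 × 10^8 m/s

v = 0.563c, u = -0.410c.
Invert the composition law: u' = (u − v)/(1 − uv/c²).
u' = (-0.410 − 0.563) / (1 − (-0.410)(0.563)) = -0.9733/1.2310 = -0.7907.
u' = -0.7907 × 3.00 × 10^8 m/s.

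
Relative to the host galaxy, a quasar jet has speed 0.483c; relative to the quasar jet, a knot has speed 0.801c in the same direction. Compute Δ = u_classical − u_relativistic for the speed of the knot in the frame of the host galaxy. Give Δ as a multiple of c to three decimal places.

Δ = 0.358c

Galilean: u_cl = 0.801 + 0.483 = 1.2840.
Relativistic: u_rel = (0.801 + 0.483) / (1 + 0.801·0.483) = 1.2840/1.3869 = 0.9258.
Δ = 1.2840 − 0.9258 = 0.3582.
(The classical prediction exceeds c; the relativistic result does not.)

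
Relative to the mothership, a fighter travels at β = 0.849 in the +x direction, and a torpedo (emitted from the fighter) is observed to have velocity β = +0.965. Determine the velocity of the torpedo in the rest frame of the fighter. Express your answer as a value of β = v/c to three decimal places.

β = +0.642

Invert the composition law: u' = (u − v)/(1 − uv/c²).
u' = (0.965 − 0.849) / (1 − (0.965)(0.849)) = 0.1160/0.1807 = 0.6419.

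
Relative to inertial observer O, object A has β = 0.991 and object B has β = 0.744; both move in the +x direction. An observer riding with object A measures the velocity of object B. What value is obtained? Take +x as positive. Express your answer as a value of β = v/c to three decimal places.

β_A = 0.991, β_B = 0.744.
Transform to A's frame with the inverse velocity-addition law: u' = (u − v)/(1 − uv/c²), taking u = β_B and v = β_A.
u' = (0.744 − 0.991) / (1 − (0.991)(0.744)) = -0.2470/0.2627 = -0.9403.

β = -0.940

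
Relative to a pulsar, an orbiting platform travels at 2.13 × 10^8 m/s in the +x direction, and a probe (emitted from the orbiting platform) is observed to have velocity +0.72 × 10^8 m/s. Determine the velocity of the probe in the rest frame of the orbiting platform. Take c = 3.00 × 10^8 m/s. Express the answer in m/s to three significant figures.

v = 0.710c, u = 0.240c.
Invert the composition law: u' = (u − v)/(1 − uv/c²).
u' = (0.240 − 0.710) / (1 − (0.240)(0.710)) = -0.4700/0.8296 = -0.5665.
u' = -0.5665 × 3.00 × 10^8 m/s.

-1.70 × 10^8 m/s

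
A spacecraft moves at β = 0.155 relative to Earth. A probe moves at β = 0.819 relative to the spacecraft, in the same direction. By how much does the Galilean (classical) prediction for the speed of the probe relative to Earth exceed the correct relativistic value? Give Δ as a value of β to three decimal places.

Δ = 0.110

Galilean: u_cl = 0.819 + 0.155 = 0.9740.
Relativistic: u_rel = (0.819 + 0.155) / (1 + 0.819·0.155) = 0.9740/1.1269 = 0.8643.
Δ = 0.9740 − 0.8643 = 0.1097.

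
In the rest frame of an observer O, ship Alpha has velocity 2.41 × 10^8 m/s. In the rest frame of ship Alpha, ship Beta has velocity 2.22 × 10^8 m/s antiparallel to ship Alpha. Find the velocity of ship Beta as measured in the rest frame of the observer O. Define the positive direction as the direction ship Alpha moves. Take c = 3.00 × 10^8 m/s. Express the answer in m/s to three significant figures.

+4.69 × 10^7 m/s

In units of c (dividing by 3.00 × 10^8 m/s): v = 0.803, u' = -0.740.
u = (u' + v)/(1 + u'v/c²):
u = (-0.740 + 0.803) / (1 + (-0.740)·0.803) = 0.0633/0.4055 = 0.1562
Converting back: u = 0.1562 × 3.00 × 10^8 m/s.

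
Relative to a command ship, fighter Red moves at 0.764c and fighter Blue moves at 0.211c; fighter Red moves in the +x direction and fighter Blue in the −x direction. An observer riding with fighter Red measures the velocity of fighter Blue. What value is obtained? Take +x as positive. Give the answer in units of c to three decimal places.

β_A = 0.764, β_B = -0.211.
Transform to A's frame with the inverse velocity-addition law: u' = (u − v)/(1 − uv/c²), taking u = β_B and v = β_A.
u' = (-0.211 − 0.764) / (1 − (0.764)(-0.211)) = -0.9750/1.1612 = -0.8396.

-0.840c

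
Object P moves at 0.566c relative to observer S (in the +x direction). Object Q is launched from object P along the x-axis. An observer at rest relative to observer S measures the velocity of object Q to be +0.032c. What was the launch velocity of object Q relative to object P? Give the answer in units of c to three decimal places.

Invert the composition law: u' = (u − v)/(1 − uv/c²).
u' = (0.032 − 0.566) / (1 − (0.032)(0.566)) = -0.5340/0.9819 = -0.5439.

-0.544c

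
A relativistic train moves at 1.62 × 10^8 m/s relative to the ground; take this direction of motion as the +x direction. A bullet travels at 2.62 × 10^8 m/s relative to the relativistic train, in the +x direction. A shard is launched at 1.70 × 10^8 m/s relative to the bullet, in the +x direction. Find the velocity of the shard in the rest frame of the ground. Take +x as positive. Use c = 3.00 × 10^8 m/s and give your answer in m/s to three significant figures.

Apply u = (u' + v)/(1 + u'v/c²) successively, working outward toward the ground.
(Dividing each given speed by c = 3.00 × 10^8 m/s to work in units of c.)
Start: velocity of the relativistic train relative to the ground = 0.5400c.
Compose with the bullet (u' = 0.873 in the relativistic train frame): u_1 = (0.873 + 0.540) / (1 + 0.873·0.540) = 1.4133/1.4716 = 0.9604.
Compose with the shard (u' = 0.567 in the bullet frame): u_2 = (0.567 + 0.960) / (1 + 0.567·0.960) = 1.5271/1.5442 = 0.9889.
So u = 0.9889 × 3.00 × 10^8 m/s.

2.97 × 10^8 m/s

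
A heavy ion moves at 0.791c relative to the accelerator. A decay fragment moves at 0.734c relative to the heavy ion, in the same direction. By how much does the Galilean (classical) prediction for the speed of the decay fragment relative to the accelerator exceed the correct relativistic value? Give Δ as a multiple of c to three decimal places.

Δ = 0.560c

Galilean: u_cl = 0.734 + 0.791 = 1.5250.
Relativistic: u_rel = (0.734 + 0.791) / (1 + 0.734·0.791) = 1.5250/1.5806 = 0.9648.
Δ = 1.5250 − 0.9648 = 0.5602.
(The classical prediction exceeds c; the relativistic result does not.)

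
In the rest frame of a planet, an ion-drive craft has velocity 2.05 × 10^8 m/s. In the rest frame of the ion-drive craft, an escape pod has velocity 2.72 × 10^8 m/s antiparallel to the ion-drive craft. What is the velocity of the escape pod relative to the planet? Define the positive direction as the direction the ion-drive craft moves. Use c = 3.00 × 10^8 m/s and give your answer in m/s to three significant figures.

-1.76 × 10^8 m/s

In units of c (dividing by 3.00 × 10^8 m/s): v = 0.683, u' = -0.907.
u = (u' + v)/(1 + u'v/c²):
u = (-0.907 + 0.683) / (1 + (-0.907)·0.683) = -0.2233/0.3804 = -0.5870
Converting back: u = -0.5870 × 3.00 × 10^8 m/s.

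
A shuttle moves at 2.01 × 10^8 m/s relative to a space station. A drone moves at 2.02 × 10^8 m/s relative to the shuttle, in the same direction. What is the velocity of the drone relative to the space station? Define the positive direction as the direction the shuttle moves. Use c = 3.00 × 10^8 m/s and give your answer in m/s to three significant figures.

2.78 × 10^8 m/s

In units of c (dividing by 3.00 × 10^8 m/s): v = 0.670, u' = 0.673.
u = (u' + v)/(1 + u'v/c²):
u = (0.673 + 0.670) / (1 + 0.673·0.670) = 1.3433/1.4511 = 0.9257
Converting back: u = 0.9257 × 3.00 × 10^8 m/s.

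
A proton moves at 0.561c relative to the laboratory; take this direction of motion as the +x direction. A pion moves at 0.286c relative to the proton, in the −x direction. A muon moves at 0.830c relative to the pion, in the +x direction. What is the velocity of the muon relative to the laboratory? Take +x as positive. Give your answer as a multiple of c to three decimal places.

+0.910c

Apply u = (u' + v)/(1 + u'v/c²) successively, working outward toward the laboratory.
Start: velocity of the proton relative to the laboratory = 0.5610c.
Compose with the pion (u' = -0.286 in the proton frame): u_1 = (-0.286 + 0.561) / (1 + (-0.286)·0.561) = 0.2750/0.8396 = 0.3276.
Compose with the muon (u' = 0.830 in the pion frame): u_2 = (0.830 + 0.328) / (1 + 0.830·0.328) = 1.1576/1.2719 = 0.9101.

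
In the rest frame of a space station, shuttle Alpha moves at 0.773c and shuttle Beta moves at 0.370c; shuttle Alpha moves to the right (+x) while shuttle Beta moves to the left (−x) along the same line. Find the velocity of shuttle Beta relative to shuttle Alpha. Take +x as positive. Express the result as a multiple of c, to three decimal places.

-0.889c

β_A = 0.773, β_B = -0.370.
Transform to A's frame with the inverse velocity-addition law: u' = (u − v)/(1 − uv/c²), taking u = β_B and v = β_A.
u' = (-0.370 − 0.773) / (1 − (0.773)(-0.370)) = -1.1430/1.2860 = -0.8888.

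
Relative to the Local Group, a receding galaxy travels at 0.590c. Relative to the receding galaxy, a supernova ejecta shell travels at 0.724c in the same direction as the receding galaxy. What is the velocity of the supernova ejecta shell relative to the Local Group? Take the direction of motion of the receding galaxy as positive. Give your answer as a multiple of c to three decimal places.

0.921c

With v = 0.590 and u' = 0.724 (in units of c),
u = (u' + v)/(1 + u'v/c²):
u = (0.724 + 0.590) / (1 + 0.724·0.590) = 1.3140/1.4272 = 0.9207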